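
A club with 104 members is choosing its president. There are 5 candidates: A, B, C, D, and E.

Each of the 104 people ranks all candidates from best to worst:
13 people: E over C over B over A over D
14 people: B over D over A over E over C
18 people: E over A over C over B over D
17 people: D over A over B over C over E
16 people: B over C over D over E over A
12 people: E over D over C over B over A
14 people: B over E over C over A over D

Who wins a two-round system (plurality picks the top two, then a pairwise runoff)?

B

Round 1 first-place votes: A 0, B 44, C 0, D 17, E 43. B and E advance.
Runoff: B is ranked above E on 61 ballots, E above B on 43.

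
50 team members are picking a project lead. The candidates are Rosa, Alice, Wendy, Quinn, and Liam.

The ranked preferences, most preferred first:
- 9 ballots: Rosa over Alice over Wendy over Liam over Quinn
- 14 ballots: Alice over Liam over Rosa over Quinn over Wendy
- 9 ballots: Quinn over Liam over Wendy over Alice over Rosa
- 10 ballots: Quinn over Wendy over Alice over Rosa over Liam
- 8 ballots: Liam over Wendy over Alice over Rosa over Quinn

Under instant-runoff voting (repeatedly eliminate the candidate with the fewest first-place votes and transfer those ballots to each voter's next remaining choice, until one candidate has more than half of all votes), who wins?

Alice

Round 1: Rosa 9, Alice 14, Wendy 0, Quinn 19, Liam 8. Wendy eliminated.
Round 2: Rosa 9, Alice 14, Quinn 19, Liam 8. Liam eliminated.
Round 3: Rosa 9, Alice 22, Quinn 19. Rosa eliminated.
Round 4: Alice 31, Quinn 19. Alice has a majority (≥26).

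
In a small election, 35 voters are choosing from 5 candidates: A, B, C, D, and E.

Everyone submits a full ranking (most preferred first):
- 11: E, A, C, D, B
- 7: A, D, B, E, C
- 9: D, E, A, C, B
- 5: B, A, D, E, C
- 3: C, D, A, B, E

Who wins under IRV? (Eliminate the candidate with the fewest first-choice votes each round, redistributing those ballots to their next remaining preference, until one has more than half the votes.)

A

Round 1: A 7, B 5, C 3, D 9, E 11. C eliminated.
Round 2: A 7, B 5, D 12, E 11. B eliminated.
Round 3: A 12, D 12, E 11. E eliminated.
Round 4: A 23, D 12. A has a majority (≥18).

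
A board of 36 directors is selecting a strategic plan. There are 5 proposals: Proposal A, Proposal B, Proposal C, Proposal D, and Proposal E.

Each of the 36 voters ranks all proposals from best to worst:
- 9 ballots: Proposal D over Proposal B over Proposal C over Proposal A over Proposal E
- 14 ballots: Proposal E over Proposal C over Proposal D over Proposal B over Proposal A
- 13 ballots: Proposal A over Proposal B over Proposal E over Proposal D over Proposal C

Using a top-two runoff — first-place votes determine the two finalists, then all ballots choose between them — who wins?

Round 1 first-place votes: Proposal A 13, Proposal B 0, Proposal C 0, Proposal D 9, Proposal E 14. Proposal E and Proposal A advance.
Runoff: Proposal E is ranked above Proposal A on 14 ballots, Proposal A above Proposal E on 22.

Proposal A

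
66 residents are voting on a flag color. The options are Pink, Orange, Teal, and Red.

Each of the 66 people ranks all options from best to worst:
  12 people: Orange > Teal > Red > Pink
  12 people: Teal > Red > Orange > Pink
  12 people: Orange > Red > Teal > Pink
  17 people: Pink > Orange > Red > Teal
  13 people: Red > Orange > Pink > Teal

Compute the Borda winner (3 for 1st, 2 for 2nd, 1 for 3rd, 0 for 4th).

Pink: 12×0 + 12×0 + 12×0 + 17×3 + 13×1 = 64
Orange: 12×3 + 12×1 + 12×3 + 17×2 + 13×2 = 144
Teal: 12×2 + 12×3 + 12×1 + 17×0 + 13×0 = 72
Red: 12×1 + 12×2 + 12×2 + 17×1 + 13×3 = 116

Orange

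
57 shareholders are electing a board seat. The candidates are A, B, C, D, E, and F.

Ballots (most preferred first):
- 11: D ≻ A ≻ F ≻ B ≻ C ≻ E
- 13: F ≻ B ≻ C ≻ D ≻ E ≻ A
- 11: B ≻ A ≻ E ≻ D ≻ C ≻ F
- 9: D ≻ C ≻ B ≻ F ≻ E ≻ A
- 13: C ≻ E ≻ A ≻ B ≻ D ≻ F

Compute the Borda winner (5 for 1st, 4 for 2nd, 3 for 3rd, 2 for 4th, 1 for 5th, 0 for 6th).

B

A: 11×4 + 13×0 + 11×4 + 9×0 + 13×3 = 127
B: 11×2 + 13×4 + 11×5 + 9×3 + 13×2 = 182
C: 11×1 + 13×3 + 11×1 + 9×4 + 13×5 = 162
D: 11×5 + 13×2 + 11×2 + 9×5 + 13×1 = 161
E: 11×0 + 13×1 + 11×3 + 9×1 + 13×4 = 107
F: 11×3 + 13×5 + 11×0 + 9×2 + 13×0 = 116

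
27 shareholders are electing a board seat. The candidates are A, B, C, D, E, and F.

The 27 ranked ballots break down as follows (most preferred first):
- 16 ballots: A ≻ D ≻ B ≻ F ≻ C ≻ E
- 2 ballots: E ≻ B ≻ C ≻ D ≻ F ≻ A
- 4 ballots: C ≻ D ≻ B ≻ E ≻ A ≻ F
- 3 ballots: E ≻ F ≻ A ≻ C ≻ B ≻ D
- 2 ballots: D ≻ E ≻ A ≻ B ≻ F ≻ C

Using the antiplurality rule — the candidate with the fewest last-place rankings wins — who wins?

B

Last-place votes: A 2, B 0, C 2, D 3, E 16, F 4.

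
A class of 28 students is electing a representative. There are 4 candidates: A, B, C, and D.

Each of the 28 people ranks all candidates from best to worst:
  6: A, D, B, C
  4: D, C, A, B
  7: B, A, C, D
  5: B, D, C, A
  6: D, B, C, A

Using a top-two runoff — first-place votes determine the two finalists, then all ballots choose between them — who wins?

Round 1 first-place votes: A 6, B 12, C 0, D 10. B and D advance.
Runoff: B is ranked above D on 12 ballots, D above B on 16.

D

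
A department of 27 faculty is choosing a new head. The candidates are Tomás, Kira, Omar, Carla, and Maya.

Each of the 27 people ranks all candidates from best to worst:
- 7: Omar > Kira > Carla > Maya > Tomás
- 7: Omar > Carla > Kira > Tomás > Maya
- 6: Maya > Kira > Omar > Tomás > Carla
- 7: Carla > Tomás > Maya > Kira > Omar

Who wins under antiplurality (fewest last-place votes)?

Kira

Last-place votes: Tomás 7, Kira 0, Omar 7, Carla 6, Maya 7.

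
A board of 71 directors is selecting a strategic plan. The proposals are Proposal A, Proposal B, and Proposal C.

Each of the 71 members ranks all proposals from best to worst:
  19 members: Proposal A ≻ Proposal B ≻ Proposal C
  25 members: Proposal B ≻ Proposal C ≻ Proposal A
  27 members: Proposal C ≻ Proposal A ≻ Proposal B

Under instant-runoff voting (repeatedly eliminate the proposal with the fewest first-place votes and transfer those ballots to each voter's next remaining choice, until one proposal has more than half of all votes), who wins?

Round 1: Proposal A 19, Proposal B 25, Proposal C 27. Proposal A eliminated.
Round 2: Proposal B 44, Proposal C 27. Proposal B has a majority (≥36).

Proposal B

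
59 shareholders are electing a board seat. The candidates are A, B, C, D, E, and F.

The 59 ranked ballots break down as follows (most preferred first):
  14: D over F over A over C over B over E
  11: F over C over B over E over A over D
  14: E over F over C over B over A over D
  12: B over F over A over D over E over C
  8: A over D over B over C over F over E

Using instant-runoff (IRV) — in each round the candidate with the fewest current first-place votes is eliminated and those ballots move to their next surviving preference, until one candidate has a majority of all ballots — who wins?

Round 1: A 8, B 12, C 0, D 14, E 14, F 11. C eliminated.
Round 2: A 8, B 12, D 14, E 14, F 11. A eliminated.
Round 3: B 12, D 22, E 14, F 11. F eliminated.
Round 4: B 23, D 22, E 14. E eliminated.
Round 5: B 37, D 22. B has a majority (≥30).

B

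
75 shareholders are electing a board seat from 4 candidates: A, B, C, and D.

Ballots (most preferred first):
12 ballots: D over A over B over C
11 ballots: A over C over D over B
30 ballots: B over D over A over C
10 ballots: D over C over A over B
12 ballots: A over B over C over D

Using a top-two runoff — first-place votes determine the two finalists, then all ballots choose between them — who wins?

Round 1 first-place votes: A 23, B 30, C 0, D 22. B and A advance.
Runoff: B is ranked above A on 30 ballots, A above B on 45.

A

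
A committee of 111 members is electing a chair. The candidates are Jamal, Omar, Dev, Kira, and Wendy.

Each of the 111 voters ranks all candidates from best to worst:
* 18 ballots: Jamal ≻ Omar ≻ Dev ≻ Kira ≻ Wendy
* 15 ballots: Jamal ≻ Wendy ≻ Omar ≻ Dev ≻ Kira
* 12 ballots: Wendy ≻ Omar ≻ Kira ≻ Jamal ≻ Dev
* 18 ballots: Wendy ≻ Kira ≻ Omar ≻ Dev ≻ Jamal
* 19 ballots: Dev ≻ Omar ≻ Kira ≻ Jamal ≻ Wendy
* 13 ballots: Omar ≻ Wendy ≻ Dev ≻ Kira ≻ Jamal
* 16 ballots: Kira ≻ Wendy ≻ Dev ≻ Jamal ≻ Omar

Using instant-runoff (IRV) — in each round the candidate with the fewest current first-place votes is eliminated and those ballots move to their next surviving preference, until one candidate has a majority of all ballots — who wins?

Round 1: Jamal 33, Omar 13, Dev 19, Kira 16, Wendy 30. Omar eliminated.
Round 2: Jamal 33, Dev 19, Kira 16, Wendy 43. Kira eliminated.
Round 3: Jamal 33, Dev 19, Wendy 59. Wendy has a majority (≥56).

Wendy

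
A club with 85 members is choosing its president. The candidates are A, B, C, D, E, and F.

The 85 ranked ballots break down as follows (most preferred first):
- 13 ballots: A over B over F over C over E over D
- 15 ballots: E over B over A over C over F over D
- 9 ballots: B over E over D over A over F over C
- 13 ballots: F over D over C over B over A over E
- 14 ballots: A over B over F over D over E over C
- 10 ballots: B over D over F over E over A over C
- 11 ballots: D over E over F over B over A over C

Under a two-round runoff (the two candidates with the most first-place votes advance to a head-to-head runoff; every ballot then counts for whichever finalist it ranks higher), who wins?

B

Round 1 first-place votes: A 27, B 19, C 0, D 11, E 15, F 13. A and B advance.
Runoff: A is ranked above B on 27 ballots, B above A on 58.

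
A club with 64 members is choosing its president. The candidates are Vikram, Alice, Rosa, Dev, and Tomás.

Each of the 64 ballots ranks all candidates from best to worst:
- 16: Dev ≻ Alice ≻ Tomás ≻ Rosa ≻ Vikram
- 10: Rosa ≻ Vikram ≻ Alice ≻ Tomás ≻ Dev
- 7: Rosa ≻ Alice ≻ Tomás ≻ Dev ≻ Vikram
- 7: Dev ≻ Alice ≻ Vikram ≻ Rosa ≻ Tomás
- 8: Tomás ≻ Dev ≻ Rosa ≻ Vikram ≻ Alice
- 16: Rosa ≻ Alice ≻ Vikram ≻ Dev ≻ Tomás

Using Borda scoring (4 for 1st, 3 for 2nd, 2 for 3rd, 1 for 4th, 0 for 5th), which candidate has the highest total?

Vikram: 16×0 + 10×3 + 7×0 + 7×2 + 8×1 + 16×2 = 84
Alice: 16×3 + 10×2 + 7×3 + 7×3 + 8×0 + 16×3 = 158
Rosa: 16×1 + 10×4 + 7×4 + 7×1 + 8×2 + 16×4 = 171
Dev: 16×4 + 10×0 + 7×1 + 7×4 + 8×3 + 16×1 = 139
Tomás: 16×2 + 10×1 + 7×2 + 7×0 + 8×4 + 16×0 = 88

Rosa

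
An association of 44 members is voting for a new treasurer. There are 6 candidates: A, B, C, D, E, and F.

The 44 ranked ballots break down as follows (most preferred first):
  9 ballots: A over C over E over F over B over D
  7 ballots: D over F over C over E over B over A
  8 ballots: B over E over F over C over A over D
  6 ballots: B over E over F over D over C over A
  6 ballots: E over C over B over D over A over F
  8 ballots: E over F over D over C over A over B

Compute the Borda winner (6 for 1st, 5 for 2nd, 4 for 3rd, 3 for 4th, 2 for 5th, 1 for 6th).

A: 9×6 + 7×1 + 8×2 + 6×1 + 6×2 + 8×2 = 111
B: 9×2 + 7×2 + 8×6 + 6×6 + 6×4 + 8×1 = 148
C: 9×5 + 7×4 + 8×3 + 6×2 + 6×5 + 8×3 = 163
D: 9×1 + 7×6 + 8×1 + 6×3 + 6×3 + 8×4 = 127
E: 9×4 + 7×3 + 8×5 + 6×5 + 6×6 + 8×6 = 211
F: 9×3 + 7×5 + 8×4 + 6×4 + 6×1 + 8×5 = 164

E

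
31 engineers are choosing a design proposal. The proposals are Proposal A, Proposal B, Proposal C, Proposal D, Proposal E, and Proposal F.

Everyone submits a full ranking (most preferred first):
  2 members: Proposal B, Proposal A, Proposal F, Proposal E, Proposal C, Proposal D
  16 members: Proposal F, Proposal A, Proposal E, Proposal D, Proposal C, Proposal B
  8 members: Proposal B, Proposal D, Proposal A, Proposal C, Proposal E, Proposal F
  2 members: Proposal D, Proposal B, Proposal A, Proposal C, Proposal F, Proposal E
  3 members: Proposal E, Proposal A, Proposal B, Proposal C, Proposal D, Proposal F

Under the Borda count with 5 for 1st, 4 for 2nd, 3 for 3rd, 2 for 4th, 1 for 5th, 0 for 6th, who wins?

Proposal A

Proposal A: 2×4 + 16×4 + 8×3 + 2×3 + 3×4 = 114
Proposal B: 2×5 + 16×0 + 8×5 + 2×4 + 3×3 = 67
Proposal C: 2×1 + 16×1 + 8×2 + 2×2 + 3×2 = 44
Proposal D: 2×0 + 16×2 + 8×4 + 2×5 + 3×1 = 77
Proposal E: 2×2 + 16×3 + 8×1 + 2×0 + 3×5 = 75
Proposal F: 2×3 + 16×5 + 8×0 + 2×1 + 3×0 = 88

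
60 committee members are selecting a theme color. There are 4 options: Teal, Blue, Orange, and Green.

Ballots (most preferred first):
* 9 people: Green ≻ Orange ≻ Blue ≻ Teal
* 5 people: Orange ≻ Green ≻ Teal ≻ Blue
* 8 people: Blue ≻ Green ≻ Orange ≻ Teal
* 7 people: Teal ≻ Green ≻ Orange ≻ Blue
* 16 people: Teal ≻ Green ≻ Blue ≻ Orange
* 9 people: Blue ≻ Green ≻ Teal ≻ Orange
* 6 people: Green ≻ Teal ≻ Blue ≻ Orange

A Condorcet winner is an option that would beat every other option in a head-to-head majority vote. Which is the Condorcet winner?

Green

Green vs Teal: 37–23
Green vs Blue: 43–17
Green vs Orange: 55–5
Green beats every other option.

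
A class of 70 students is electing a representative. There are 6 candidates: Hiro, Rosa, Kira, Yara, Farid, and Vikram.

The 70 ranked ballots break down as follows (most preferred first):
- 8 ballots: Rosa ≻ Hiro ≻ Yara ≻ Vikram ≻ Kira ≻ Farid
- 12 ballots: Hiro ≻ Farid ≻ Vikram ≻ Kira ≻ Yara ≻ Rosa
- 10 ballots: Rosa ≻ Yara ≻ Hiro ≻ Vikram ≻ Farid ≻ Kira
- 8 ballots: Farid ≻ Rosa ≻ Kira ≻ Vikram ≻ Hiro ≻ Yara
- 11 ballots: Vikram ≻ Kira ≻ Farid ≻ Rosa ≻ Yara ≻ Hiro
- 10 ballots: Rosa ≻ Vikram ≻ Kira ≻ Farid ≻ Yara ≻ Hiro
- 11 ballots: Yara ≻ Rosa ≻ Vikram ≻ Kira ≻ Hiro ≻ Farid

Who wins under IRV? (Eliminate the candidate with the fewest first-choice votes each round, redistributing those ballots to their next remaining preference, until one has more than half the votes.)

Round 1: Hiro 12, Rosa 28, Kira 0, Yara 11, Farid 8, Vikram 11. Kira eliminated.
Round 2: Hiro 12, Rosa 28, Yara 11, Farid 8, Vikram 11. Farid eliminated.
Round 3: Hiro 12, Rosa 36, Yara 11, Vikram 11. Rosa has a majority (≥36).

Rosa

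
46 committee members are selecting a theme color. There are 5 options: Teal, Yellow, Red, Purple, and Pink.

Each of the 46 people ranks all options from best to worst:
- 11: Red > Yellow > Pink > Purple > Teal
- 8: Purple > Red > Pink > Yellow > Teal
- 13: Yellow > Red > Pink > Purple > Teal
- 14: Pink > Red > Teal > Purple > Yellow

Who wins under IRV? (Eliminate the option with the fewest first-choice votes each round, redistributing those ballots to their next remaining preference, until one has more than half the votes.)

Round 1: Teal 0, Yellow 13, Red 11, Purple 8, Pink 14. Teal eliminated.
Round 2: Yellow 13, Red 11, Purple 8, Pink 14. Purple eliminated.
Round 3: Yellow 13, Red 19, Pink 14. Yellow eliminated.
Round 4: Red 32, Pink 14. Red has a majority (≥24).

Red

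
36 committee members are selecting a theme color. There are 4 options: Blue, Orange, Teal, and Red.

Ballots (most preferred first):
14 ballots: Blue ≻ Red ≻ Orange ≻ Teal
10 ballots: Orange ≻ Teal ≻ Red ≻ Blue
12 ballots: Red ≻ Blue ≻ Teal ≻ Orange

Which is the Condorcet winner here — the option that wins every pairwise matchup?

Red vs Blue: 22–14
Red vs Orange: 26–10
Red vs Teal: 26–10
Red beats every other option.

Red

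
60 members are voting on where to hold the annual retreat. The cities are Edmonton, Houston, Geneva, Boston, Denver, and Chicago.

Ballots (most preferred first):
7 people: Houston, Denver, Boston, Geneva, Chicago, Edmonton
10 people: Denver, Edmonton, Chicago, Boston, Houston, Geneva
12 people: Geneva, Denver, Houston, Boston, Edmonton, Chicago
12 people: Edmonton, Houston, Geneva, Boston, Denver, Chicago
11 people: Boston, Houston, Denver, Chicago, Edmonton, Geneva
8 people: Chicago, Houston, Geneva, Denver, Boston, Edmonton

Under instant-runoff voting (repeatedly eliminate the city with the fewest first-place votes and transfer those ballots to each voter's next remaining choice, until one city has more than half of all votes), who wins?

Geneva

Round 1: Edmonton 12, Houston 7, Geneva 12, Boston 11, Denver 10, Chicago 8. Houston eliminated.
Round 2: Edmonton 12, Geneva 12, Boston 11, Denver 17, Chicago 8. Chicago eliminated.
Round 3: Edmonton 12, Geneva 20, Boston 11, Denver 17. Boston eliminated.
Round 4: Edmonton 12, Geneva 20, Denver 28. Edmonton eliminated.
Round 5: Geneva 32, Denver 28. Geneva has a majority (≥31).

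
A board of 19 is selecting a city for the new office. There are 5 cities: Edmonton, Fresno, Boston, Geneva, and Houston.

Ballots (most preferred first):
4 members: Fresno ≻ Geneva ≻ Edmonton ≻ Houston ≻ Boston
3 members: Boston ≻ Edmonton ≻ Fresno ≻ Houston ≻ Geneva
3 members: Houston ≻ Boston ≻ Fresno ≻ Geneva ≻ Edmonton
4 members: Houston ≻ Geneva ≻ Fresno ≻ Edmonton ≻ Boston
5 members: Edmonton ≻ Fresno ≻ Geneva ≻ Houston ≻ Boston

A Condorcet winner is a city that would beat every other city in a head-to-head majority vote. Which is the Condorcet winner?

Fresno vs Edmonton: 11–8
Fresno vs Boston: 13–6
Fresno vs Geneva: 15–4
Fresno vs Houston: 12–7
Fresno beats every other city.

Fresno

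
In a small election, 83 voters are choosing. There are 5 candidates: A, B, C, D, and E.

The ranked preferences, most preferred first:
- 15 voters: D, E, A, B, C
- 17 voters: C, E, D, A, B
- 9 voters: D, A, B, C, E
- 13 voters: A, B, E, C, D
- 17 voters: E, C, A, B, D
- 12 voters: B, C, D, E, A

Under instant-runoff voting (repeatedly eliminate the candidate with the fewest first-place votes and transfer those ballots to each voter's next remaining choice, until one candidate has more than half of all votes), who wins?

E

Round 1: A 13, B 12, C 17, D 24, E 17. B eliminated.
Round 2: A 13, C 29, D 24, E 17. A eliminated.
Round 3: C 29, D 24, E 30. D eliminated.
Round 4: C 38, E 45. E has a majority (≥42).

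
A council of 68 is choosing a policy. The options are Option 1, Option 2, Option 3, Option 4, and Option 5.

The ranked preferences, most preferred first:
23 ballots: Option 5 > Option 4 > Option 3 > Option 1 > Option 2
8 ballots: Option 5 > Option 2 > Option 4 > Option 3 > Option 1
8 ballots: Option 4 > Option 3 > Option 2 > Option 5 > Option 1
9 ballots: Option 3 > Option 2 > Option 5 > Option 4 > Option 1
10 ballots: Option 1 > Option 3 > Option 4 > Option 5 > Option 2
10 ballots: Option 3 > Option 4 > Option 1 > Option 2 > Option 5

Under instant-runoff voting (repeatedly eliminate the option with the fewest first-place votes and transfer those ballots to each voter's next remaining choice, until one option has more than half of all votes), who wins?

Round 1: Option 1 10, Option 2 0, Option 3 19, Option 4 8, Option 5 31. Option 2 eliminated.
Round 2: Option 1 10, Option 3 19, Option 4 8, Option 5 31. Option 4 eliminated.
Round 3: Option 1 10, Option 3 27, Option 5 31. Option 1 eliminated.
Round 4: Option 3 37, Option 5 31. Option 3 has a majority (≥35).

Option 3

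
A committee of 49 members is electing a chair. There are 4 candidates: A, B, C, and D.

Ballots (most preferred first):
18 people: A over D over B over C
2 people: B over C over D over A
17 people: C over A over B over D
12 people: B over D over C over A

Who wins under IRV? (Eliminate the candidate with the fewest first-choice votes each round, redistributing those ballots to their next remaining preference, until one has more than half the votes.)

C

Round 1: A 18, B 14, C 17, D 0. D eliminated.
Round 2: A 18, B 14, C 17. B eliminated.
Round 3: A 18, C 31. C has a majority (≥25).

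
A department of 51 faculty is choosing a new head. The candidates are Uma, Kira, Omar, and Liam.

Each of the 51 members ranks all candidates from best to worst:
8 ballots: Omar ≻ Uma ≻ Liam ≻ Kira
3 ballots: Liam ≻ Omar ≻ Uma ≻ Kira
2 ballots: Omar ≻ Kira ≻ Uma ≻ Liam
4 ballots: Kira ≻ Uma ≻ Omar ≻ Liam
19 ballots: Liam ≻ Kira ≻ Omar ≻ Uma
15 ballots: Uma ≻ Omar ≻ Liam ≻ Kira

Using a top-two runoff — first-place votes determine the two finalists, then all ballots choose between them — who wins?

Uma

Round 1 first-place votes: Uma 15, Kira 4, Omar 10, Liam 22. Liam and Uma advance.
Runoff: Liam is ranked above Uma on 22 ballots, Uma above Liam on 29.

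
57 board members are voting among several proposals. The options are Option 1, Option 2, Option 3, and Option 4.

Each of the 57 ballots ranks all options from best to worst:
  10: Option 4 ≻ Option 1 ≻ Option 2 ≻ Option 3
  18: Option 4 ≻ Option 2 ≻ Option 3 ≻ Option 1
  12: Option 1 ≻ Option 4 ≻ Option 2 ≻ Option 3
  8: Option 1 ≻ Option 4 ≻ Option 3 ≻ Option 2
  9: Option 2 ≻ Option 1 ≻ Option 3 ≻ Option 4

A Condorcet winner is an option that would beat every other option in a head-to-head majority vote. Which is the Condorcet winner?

Option 1

Option 1 vs Option 2: 30–27
Option 1 vs Option 3: 39–18
Option 1 vs Option 4: 29–28
Option 1 beats every other option.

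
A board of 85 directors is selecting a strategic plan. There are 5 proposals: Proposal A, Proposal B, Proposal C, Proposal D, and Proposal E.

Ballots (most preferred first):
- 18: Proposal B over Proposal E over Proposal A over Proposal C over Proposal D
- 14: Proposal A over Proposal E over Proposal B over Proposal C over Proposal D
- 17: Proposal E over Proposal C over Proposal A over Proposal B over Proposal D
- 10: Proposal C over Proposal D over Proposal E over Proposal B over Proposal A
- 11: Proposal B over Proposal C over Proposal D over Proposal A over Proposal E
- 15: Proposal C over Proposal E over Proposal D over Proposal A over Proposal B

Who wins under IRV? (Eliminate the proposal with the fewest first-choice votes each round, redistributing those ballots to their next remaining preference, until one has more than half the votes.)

Proposal E

Round 1: Proposal A 14, Proposal B 29, Proposal C 25, Proposal D 0, Proposal E 17. Proposal D eliminated.
Round 2: Proposal A 14, Proposal B 29, Proposal C 25, Proposal E 17. Proposal A eliminated.
Round 3: Proposal B 29, Proposal C 25, Proposal E 31. Proposal C eliminated.
Round 4: Proposal B 29, Proposal E 56. Proposal E has a majority (≥43).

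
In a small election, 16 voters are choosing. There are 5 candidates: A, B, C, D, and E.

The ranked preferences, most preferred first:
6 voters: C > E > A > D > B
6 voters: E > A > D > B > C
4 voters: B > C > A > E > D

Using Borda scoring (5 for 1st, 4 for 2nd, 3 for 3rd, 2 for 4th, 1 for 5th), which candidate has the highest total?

A: 6×3 + 6×4 + 4×3 = 54
B: 6×1 + 6×2 + 4×5 = 38
C: 6×5 + 6×1 + 4×4 = 52
D: 6×2 + 6×3 + 4×1 = 34
E: 6×4 + 6×5 + 4×2 = 62

E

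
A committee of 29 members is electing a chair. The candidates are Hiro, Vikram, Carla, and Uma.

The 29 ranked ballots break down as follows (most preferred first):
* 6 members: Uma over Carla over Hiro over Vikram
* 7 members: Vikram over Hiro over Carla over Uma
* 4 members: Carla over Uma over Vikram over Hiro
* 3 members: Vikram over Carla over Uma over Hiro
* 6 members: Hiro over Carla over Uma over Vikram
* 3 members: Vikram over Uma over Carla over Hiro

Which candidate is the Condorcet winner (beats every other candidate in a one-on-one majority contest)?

Carla

Carla vs Hiro: 16–13
Carla vs Vikram: 16–13
Carla vs Uma: 20–9
Carla beats every other candidate.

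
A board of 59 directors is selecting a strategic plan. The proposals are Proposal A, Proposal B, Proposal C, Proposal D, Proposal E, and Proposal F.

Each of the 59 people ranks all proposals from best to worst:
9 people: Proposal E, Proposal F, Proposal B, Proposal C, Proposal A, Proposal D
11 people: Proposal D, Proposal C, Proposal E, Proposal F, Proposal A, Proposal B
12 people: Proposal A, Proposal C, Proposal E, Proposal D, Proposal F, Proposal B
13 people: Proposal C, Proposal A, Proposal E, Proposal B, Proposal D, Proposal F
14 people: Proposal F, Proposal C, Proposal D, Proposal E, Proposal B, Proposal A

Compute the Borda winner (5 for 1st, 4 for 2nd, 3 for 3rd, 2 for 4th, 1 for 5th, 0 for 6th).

Proposal C

Proposal A: 9×1 + 11×1 + 12×5 + 13×4 + 14×0 = 132
Proposal B: 9×3 + 11×0 + 12×0 + 13×2 + 14×1 = 67
Proposal C: 9×2 + 11×4 + 12×4 + 13×5 + 14×4 = 231
Proposal D: 9×0 + 11×5 + 12×2 + 13×1 + 14×3 = 134
Proposal E: 9×5 + 11×3 + 12×3 + 13×3 + 14×2 = 181
Proposal F: 9×4 + 11×2 + 12×1 + 13×0 + 14×5 = 140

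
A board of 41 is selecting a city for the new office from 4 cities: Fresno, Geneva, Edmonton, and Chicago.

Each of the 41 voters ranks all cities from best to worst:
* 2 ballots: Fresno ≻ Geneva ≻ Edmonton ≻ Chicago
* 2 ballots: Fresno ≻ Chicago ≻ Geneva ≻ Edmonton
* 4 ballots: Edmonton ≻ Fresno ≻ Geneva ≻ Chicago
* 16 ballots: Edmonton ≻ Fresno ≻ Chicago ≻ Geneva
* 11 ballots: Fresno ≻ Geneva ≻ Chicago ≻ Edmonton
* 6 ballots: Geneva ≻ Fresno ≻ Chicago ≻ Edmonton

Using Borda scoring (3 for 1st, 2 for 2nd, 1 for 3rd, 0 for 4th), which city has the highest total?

Fresno: 2×3 + 2×3 + 4×2 + 16×2 + 11×3 + 6×2 = 97
Geneva: 2×2 + 2×1 + 4×1 + 16×0 + 11×2 + 6×3 = 50
Edmonton: 2×1 + 2×0 + 4×3 + 16×3 + 11×0 + 6×0 = 62
Chicago: 2×0 + 2×2 + 4×0 + 16×1 + 11×1 + 6×1 = 37

Fresno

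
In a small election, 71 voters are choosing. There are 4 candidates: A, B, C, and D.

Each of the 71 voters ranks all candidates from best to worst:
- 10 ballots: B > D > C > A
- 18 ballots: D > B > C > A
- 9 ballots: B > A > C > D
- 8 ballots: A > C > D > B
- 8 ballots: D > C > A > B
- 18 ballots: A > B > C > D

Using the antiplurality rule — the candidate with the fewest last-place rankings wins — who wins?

C

Last-place votes: A 28, B 16, C 0, D 27.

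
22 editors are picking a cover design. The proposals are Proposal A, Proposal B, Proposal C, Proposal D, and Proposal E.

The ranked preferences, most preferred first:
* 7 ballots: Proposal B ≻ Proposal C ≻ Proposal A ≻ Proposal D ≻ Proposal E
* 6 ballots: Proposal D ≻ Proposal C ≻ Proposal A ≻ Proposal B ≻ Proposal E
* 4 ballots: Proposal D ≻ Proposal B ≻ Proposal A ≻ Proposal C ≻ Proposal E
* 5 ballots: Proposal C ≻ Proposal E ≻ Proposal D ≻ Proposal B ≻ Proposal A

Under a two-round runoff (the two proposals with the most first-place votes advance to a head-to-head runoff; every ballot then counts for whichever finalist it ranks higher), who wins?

Round 1 first-place votes: Proposal A 0, Proposal B 7, Proposal C 5, Proposal D 10, Proposal E 0. Proposal D and Proposal B advance.
Runoff: Proposal D is ranked above Proposal B on 15 ballots, Proposal B above Proposal D on 7.

Proposal D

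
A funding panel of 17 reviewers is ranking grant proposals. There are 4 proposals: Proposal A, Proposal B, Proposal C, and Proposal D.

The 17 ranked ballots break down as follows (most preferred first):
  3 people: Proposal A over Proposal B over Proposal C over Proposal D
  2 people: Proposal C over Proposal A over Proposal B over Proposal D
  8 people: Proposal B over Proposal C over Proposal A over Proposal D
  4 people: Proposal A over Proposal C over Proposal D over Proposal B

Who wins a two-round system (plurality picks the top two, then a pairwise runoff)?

Round 1 first-place votes: Proposal A 7, Proposal B 8, Proposal C 2, Proposal D 0. Proposal B and Proposal A advance.
Runoff: Proposal B is ranked above Proposal A on 8 ballots, Proposal A above Proposal B on 9.

Proposal A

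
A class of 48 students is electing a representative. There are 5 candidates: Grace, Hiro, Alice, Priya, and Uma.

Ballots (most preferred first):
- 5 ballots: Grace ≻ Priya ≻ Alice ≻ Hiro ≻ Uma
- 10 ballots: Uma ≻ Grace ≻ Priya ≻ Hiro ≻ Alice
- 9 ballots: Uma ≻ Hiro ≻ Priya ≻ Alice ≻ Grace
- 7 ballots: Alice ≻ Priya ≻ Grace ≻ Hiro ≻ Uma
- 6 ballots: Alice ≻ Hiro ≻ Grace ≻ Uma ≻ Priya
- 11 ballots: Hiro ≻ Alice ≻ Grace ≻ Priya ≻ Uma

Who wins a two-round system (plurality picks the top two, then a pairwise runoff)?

Round 1 first-place votes: Grace 5, Hiro 11, Alice 13, Priya 0, Uma 19. Uma and Alice advance.
Runoff: Uma is ranked above Alice on 19 ballots, Alice above Uma on 29.

Alice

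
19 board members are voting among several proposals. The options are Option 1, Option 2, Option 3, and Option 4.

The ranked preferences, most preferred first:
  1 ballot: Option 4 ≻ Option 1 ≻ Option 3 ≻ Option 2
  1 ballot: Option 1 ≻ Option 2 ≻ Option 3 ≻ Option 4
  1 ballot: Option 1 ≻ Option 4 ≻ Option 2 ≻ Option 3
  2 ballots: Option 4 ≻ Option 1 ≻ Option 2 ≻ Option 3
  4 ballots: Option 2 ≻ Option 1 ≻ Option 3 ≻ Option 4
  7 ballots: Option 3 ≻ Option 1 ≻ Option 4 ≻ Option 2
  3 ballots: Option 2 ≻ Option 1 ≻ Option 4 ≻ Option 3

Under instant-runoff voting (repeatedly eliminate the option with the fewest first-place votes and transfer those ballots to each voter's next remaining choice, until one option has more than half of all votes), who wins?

Round 1: Option 1 2, Option 2 7, Option 3 7, Option 4 3. Option 1 eliminated.
Round 2: Option 2 8, Option 3 7, Option 4 4. Option 4 eliminated.
Round 3: Option 2 11, Option 3 8. Option 2 has a majority (≥10).

Option 2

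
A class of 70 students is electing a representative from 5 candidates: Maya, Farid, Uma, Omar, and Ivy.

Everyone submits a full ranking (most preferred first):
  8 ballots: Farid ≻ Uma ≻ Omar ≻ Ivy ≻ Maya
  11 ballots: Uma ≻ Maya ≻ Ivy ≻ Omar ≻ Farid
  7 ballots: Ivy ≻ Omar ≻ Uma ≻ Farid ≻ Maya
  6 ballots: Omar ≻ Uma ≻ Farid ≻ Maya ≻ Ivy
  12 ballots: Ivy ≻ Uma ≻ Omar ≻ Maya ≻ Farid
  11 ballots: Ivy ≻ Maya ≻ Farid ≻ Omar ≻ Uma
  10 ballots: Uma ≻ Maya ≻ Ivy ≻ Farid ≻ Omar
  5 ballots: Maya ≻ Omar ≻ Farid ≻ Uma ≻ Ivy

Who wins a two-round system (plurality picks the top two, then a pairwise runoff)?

Uma

Round 1 first-place votes: Maya 5, Farid 8, Uma 21, Omar 6, Ivy 30. Ivy and Uma advance.
Runoff: Ivy is ranked above Uma on 30 ballots, Uma above Ivy on 40.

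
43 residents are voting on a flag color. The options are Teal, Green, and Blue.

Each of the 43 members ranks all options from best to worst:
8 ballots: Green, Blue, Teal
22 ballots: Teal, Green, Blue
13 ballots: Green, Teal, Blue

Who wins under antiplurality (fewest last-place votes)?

Green

Last-place votes: Teal 8, Green 0, Blue 35.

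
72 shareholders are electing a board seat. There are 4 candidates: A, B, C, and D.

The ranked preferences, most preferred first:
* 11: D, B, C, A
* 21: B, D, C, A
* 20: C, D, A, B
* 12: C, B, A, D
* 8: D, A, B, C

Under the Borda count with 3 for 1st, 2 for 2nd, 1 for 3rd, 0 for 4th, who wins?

D

A: 11×0 + 21×0 + 20×1 + 12×1 + 8×2 = 48
B: 11×2 + 21×3 + 20×0 + 12×2 + 8×1 = 117
C: 11×1 + 21×1 + 20×3 + 12×3 + 8×0 = 128
D: 11×3 + 21×2 + 20×2 + 12×0 + 8×3 = 139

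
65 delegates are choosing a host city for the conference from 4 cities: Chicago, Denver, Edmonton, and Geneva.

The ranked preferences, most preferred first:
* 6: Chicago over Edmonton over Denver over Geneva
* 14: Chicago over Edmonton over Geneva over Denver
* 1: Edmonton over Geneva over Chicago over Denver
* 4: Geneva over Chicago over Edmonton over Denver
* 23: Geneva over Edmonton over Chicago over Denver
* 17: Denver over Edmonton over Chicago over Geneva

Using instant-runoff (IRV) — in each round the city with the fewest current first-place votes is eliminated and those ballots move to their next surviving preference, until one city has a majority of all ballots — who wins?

Chicago

Round 1: Chicago 20, Denver 17, Edmonton 1, Geneva 27. Edmonton eliminated.
Round 2: Chicago 20, Denver 17, Geneva 28. Denver eliminated.
Round 3: Chicago 37, Geneva 28. Chicago has a majority (≥33).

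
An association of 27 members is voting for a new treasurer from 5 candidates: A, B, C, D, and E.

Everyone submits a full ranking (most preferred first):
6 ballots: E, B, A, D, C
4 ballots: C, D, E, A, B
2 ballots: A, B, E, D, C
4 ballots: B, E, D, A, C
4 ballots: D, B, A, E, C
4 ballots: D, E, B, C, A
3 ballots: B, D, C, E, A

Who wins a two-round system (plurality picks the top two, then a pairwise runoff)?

B

Round 1 first-place votes: A 2, B 7, C 4, D 8, E 6. D and B advance.
Runoff: D is ranked above B on 12 ballots, B above D on 15.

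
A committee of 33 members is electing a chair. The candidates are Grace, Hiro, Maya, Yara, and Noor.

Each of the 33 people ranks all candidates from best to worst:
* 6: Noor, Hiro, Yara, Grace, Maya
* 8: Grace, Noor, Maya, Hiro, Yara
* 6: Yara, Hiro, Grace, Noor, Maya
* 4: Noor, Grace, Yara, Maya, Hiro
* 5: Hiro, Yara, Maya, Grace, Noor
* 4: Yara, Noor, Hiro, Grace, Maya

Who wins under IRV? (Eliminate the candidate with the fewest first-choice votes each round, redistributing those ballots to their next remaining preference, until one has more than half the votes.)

Round 1: Grace 8, Hiro 5, Maya 0, Yara 10, Noor 10. Maya eliminated.
Round 2: Grace 8, Hiro 5, Yara 10, Noor 10. Hiro eliminated.
Round 3: Grace 8, Yara 15, Noor 10. Grace eliminated.
Round 4: Yara 15, Noor 18. Noor has a majority (≥17).

Noor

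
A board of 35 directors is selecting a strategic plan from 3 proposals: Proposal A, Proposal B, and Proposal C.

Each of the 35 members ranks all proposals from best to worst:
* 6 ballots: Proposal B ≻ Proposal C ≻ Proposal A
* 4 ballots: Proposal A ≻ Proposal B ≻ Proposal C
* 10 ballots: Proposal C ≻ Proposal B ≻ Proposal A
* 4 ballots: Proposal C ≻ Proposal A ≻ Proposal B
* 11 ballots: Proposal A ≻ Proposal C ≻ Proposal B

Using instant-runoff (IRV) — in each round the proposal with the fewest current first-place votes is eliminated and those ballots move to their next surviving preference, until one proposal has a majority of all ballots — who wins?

Round 1: Proposal A 15, Proposal B 6, Proposal C 14. Proposal B eliminated.
Round 2: Proposal A 15, Proposal C 20. Proposal C has a majority (≥18).

Proposal C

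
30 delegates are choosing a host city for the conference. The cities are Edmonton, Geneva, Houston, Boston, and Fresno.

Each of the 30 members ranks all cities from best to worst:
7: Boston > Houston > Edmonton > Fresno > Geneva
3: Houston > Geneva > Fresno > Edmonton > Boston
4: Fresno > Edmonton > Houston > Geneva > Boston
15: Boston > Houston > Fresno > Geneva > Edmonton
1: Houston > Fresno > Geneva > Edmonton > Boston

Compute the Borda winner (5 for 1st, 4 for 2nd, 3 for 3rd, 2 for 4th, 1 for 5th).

Houston

Edmonton: 7×3 + 3×2 + 4×4 + 15×1 + 1×2 = 60
Geneva: 7×1 + 3×4 + 4×2 + 15×2 + 1×3 = 60
Houston: 7×4 + 3×5 + 4×3 + 15×4 + 1×5 = 120
Boston: 7×5 + 3×1 + 4×1 + 15×5 + 1×1 = 118
Fresno: 7×2 + 3×3 + 4×5 + 15×3 + 1×4 = 92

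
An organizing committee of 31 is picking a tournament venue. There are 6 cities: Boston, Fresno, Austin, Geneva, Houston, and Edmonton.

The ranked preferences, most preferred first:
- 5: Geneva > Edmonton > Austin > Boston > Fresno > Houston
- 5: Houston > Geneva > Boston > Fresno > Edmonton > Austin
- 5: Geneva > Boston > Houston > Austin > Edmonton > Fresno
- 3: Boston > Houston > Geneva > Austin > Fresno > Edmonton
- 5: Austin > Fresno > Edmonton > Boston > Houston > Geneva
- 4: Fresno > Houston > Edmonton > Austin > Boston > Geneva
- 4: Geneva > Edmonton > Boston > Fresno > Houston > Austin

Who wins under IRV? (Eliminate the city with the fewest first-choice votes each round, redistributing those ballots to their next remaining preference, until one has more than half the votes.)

Round 1: Boston 3, Fresno 4, Austin 5, Geneva 14, Houston 5, Edmonton 0. Edmonton eliminated.
Round 2: Boston 3, Fresno 4, Austin 5, Geneva 14, Houston 5. Boston eliminated.
Round 3: Fresno 4, Austin 5, Geneva 14, Houston 8. Fresno eliminated.
Round 4: Austin 5, Geneva 14, Houston 12. Austin eliminated.
Round 5: Geneva 14, Houston 17. Houston has a majority (≥16).

Houston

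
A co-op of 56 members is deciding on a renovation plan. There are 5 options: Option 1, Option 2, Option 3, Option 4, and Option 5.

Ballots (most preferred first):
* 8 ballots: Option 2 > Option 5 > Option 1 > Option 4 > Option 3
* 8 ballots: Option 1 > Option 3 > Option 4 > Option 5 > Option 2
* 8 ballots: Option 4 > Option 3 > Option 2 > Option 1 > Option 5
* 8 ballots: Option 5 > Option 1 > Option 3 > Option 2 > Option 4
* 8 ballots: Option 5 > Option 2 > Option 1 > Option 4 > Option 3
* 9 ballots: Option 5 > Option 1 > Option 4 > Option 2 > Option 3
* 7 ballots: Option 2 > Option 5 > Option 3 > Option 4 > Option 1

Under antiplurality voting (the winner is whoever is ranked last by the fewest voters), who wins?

Last-place votes: Option 1 7, Option 2 8, Option 3 25, Option 4 8, Option 5 8.

Option 1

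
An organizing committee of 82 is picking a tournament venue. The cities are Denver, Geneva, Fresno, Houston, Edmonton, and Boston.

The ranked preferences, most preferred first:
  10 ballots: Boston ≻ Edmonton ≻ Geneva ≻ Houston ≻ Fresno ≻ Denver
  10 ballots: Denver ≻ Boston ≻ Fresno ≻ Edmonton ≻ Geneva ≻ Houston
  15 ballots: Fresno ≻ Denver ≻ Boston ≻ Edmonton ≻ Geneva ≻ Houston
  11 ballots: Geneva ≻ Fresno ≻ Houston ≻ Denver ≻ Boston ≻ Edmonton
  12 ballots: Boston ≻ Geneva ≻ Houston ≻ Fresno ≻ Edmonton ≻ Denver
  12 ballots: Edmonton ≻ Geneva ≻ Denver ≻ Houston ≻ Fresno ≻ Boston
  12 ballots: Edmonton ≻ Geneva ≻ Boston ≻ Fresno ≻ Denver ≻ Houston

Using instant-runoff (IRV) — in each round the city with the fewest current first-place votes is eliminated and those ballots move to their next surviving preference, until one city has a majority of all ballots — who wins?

Boston

Round 1: Denver 10, Geneva 11, Fresno 15, Houston 0, Edmonton 24, Boston 22. Houston eliminated.
Round 2: Denver 10, Geneva 11, Fresno 15, Edmonton 24, Boston 22. Denver eliminated.
Round 3: Geneva 11, Fresno 15, Edmonton 24, Boston 32. Geneva eliminated.
Round 4: Fresno 26, Edmonton 24, Boston 32. Edmonton eliminated.
Round 5: Fresno 38, Boston 44. Boston has a majority (≥42).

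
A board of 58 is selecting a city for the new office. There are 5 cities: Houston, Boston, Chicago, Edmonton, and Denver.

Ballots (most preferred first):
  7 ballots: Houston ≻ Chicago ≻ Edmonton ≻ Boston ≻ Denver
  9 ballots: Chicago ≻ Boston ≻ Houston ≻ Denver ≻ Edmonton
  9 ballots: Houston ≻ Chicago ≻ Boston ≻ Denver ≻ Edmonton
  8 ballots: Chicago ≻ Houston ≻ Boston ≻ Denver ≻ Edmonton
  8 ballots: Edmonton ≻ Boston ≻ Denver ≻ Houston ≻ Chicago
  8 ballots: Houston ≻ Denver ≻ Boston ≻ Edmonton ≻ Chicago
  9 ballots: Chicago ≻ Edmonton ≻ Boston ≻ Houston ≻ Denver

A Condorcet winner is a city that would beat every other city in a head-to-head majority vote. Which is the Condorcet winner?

Houston vs Boston: 32–26
Houston vs Chicago: 32–26
Houston vs Edmonton: 41–17
Houston vs Denver: 50–8
Houston beats every other city.

Houston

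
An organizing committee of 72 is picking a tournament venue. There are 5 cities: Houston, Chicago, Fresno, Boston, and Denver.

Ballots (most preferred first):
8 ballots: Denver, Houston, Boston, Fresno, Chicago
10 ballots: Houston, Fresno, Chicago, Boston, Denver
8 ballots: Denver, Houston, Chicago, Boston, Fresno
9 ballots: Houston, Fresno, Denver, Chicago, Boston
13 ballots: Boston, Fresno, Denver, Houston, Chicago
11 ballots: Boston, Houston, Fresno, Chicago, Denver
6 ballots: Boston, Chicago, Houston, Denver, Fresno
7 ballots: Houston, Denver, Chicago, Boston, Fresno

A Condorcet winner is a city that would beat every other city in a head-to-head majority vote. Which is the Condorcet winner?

Houston

Houston vs Chicago: 66–6
Houston vs Fresno: 59–13
Houston vs Boston: 42–30
Houston vs Denver: 43–29
Houston beats every other city.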